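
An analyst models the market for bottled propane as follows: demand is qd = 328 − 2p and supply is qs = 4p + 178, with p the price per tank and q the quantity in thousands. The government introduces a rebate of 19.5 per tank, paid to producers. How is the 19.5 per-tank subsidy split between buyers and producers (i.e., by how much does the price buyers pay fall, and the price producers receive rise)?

Without the subsidy, 328 − 2p = 4p + 178 gives 6p = 150, so p* = 25 and q* = 278.
With a per-unit subsidy paid to producers, each receives p + 19.5 per unit sold, so supply becomes qs = 4(p + 19.5) + 178.
Solving gives q = 304 with buyers paying 12 and producers receiving 31.5 (the 19.5 wedge).
Gain to buyers: 13; to producers: 6.5. (They sum to 19.5.)

Buyers gain 13 per tank; producers gain 6.5 per tank.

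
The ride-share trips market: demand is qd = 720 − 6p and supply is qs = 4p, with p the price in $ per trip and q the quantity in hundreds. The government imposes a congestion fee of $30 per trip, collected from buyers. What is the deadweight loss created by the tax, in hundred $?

Deadweight loss = $1080 hundred.

Without the tax, 720 − 6p = 4p gives 10p = 720, so p* = $72 and q* = 288.
With the tax collected from buyers, demand (in seller-price terms) shifts: qd = 720 − 6(p + 30).
New equilibrium: buyers pay $84, suppliers receive $54, q = 216. (Wedge: pb − ps = 30.)
Quantity falls by |ΔQ| = |288 − 216| = 72.
DWL = ½ · t · |ΔQ| = ½ · 30 · 72 = $1080.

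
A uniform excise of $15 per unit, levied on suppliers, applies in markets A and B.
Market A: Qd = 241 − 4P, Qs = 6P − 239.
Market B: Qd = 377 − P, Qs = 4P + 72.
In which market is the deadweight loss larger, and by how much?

Market A: pre-tax P* = $48, Q* = 49; post-tax Q = 13; deadweight loss = $270.
Market B: pre-tax P* = $61, Q* = 316; post-tax Q = 304; deadweight loss = $90.
Difference: $270 vs $90 → market A is larger by $180.

Market A, by $180.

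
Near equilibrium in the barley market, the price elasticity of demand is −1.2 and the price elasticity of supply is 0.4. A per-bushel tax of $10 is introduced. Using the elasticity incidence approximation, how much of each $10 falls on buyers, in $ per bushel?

Buyers bear ≈ $2.5 per bushel.

Incidence ratio: buyers' share ≈ εs / (εs + |εd|) = 0.4 / (0.4 + 1.2) = 0.25.
So buyers bear ≈ 0.25 × $10 = $2.5; sellers bear $7.5.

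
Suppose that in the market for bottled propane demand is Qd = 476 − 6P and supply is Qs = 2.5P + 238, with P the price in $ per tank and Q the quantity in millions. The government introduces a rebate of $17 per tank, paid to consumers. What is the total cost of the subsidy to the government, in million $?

Before the subsidy: set 476 − 6P = 2.5P + 238 → P* = $28, Q* = 308.
With a per-unit subsidy paid to consumers, each effectively pays P − 17, so demand becomes Qd = 476 − 6(P − 17).
New equilibrium: consumers pay $23, sellers receive $40, Q = 338. (Wedge: Pb − Ps = −17.)
Outlay = t · Q = 17 · 338 = $5746.

Government outlay = $5746 million.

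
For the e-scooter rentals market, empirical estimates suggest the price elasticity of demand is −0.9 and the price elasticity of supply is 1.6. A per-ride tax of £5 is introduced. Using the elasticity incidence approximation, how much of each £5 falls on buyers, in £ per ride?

Buyers bear ≈ £3.2 per ride.

Incidence ratio: buyers' share ≈ εs / (εs + |εd|) = 1.6 / (1.6 + 0.9) = 0.64.
So buyers bear ≈ 0.64 × £5 = £3.2; producers bear £1.8.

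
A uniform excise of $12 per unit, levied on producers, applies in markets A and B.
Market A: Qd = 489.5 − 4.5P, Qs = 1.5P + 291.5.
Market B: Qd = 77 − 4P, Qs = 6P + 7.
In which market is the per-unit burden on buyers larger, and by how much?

Market A: pre-tax P* = $33, Q* = 341; post-tax Q = 327.5; per-unit burden on buyers = $3.
Market B: pre-tax P* = $7, Q* = 49; post-tax Q = 20.2; per-unit burden on buyers = $7.2.
Difference: $3 vs $7.2 → market B is larger by $4.2.

Market B, by $4.2.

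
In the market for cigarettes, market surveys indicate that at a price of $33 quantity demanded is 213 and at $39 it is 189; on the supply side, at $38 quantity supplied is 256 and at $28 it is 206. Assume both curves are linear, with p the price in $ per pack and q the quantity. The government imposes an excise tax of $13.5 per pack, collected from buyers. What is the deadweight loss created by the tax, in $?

Deadweight loss = $202.5.

Demand slope: (189 − 213)/(39 − 33) = -4, so qd = 345 − 4p.
Supply slope: (206 − 256)/(28 − 38) = 5, so qs = 5p + 66.
Before the tax: set 345 − 4p = 5p + 66 → p* = $31, q* = 221.
With the tax collected from buyers, demand (in seller-price terms) shifts: qd = 345 − 4(p + 13.5).
New equilibrium: buyers pay $38.5, suppliers receive $25, q = 191. (Wedge: pb − ps = 13.5.)
Quantity falls by |ΔQ| = |221 − 191| = 30.
DWL = ½ · t · |ΔQ| = ½ · 13.5 · 30 = $202.5.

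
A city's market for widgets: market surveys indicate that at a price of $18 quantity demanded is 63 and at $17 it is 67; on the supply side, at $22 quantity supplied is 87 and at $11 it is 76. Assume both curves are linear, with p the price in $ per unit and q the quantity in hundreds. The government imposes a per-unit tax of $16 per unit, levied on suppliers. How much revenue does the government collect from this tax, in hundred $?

Tax revenue = $1059.2 hundred.

Demand slope: (67 − 63)/(17 − 18) = -4, so qd = 135 − 4p.
Supply slope: (76 − 87)/(11 − 22) = 1, so qs = p + 65.
Without the tax, 135 − 4p = p + 65 gives 5p = 70, so p* = $14 and q* = 79.
With the tax collected from suppliers, supply shifts: qs = (p − 16) + 65.
New equilibrium: buyers pay $17.2, suppliers receive $1.2, q = 66.2. (Wedge: pb − ps = 16.)
Revenue = t · Q = 16 · 66.2 = $1059.2.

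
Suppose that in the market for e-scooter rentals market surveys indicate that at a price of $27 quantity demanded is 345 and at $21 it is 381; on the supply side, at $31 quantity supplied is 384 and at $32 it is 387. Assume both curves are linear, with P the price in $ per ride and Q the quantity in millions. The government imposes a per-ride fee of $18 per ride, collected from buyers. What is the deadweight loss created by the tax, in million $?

Demand slope: (381 − 345)/(21 − 27) = -6, so Qd = 507 − 6P.
Supply slope: (387 − 384)/(32 − 31) = 3, so Qs = 3P + 291.
Before the tax: set 507 − 6P = 3P + 291 → P* = $24, Q* = 363.
With the tax collected from buyers, demand (in seller-price terms) shifts: Qd = 507 − 6(P + 18).
Solving gives Q = 327 with buyers paying $30 and suppliers receiving $12 (the $18 wedge).
Quantity falls by |ΔQ| = |363 − 327| = 36.
DWL = ½ · t · |ΔQ| = ½ · 18 · 36 = $324.

Deadweight loss = $324 million.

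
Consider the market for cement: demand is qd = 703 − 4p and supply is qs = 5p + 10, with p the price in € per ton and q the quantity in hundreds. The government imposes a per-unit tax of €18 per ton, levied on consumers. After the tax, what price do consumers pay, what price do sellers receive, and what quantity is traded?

Consumers pay €87; sellers receive €69; quantity = 355.

Before the tax: set 703 − 4p = 5p + 10 → p* = €77, q* = 395.
With the tax collected from consumers, demand (in seller-price terms) shifts: qd = 703 − 4(p + 18).
Solving gives q = 355 with consumers paying €87 and sellers receiving €69 (the €18 wedge).
The less price-elastic side of the market bears the larger share of a per-unit tax.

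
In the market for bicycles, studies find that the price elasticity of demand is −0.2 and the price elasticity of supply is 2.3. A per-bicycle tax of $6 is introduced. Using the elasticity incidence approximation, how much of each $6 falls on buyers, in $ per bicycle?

Incidence ratio: buyers' share ≈ εs / (εs + |εd|) = 2.3 / (2.3 + 0.2) = 0.92.
So buyers bear ≈ 0.92 × $6 = $5.52; sellers bear $0.48.

Buyers bear ≈ $5.52 per bicycle.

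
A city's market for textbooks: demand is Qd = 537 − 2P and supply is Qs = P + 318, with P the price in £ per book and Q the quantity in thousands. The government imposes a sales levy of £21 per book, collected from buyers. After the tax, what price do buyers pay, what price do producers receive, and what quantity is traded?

Buyers pay £80; producers receive £59; quantity = 377.

Before the tax: set 537 − 2P = P + 318 → P* = £73, Q* = 391.
With the tax collected from buyers, demand (in seller-price terms) shifts: Qd = 537 − 2(P + 21).
New equilibrium: buyers pay £80, producers receive £59, Q = 377. (Wedge: Pb − Ps = 21.)
The less price-elastic side of the market bears the larger share of a per-unit tax.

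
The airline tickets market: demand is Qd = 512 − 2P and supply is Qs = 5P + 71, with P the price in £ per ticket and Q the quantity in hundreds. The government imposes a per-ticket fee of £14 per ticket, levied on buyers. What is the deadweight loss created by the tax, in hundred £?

Without the tax, 512 − 2P = 5P + 71 gives 7P = 441, so P* = £63 and Q* = 386.
With the tax collected from buyers, demand (in seller-price terms) shifts: Qd = 512 − 2(P + 14).
New equilibrium: buyers pay £73, producers receive £59, Q = 366. (Wedge: Pb − Ps = 14.)
Quantity falls by |ΔQ| = |386 − 366| = 20.
DWL = ½ · t · |ΔQ| = ½ · 14 · 20 = £140.

Deadweight loss = £140 hundred.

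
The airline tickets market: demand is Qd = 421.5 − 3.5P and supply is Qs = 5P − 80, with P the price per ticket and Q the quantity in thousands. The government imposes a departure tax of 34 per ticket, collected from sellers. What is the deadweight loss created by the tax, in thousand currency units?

Deadweight loss = 1190 thousand.

Before the tax: set 421.5 − 3.5P = 5P − 80 → P* = 59, Q* = 215.
With the tax collected from sellers, supply shifts: Qs = 5(P − 34) − 80.
Solving gives Q = 145 with buyers paying 79 and sellers receiving 45 (the 34 wedge).
Quantity falls by |ΔQ| = |215 − 145| = 70.
DWL = ½ · t · |ΔQ| = ½ · 34 · 70 = 1190.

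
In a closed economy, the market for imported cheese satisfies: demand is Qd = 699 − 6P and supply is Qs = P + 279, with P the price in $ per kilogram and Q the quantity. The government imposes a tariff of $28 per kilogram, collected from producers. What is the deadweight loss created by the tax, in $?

Deadweight loss = $336.

Without the tax, 699 − 6P = P + 279 gives 7P = 420, so P* = $60 and Q* = 339.
With the tax collected from producers, supply shifts: Qs = (P − 28) + 279.
Solving gives Q = 315 with buyers paying $64 and producers receiving $36 (the $28 wedge).
Quantity falls by |ΔQ| = |339 − 315| = 24.
DWL = ½ · t · |ΔQ| = ½ · 28 · 24 = $336.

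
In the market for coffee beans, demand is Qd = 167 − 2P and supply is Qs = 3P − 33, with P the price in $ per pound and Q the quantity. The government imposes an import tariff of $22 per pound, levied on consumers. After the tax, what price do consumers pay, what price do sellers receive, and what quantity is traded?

Consumers pay $53.2; sellers receive $31.2; quantity = 60.6.

Before the tax: set 167 − 2P = 3P − 33 → P* = $40, Q* = 87.
With the tax collected from consumers, demand (in seller-price terms) shifts: Qd = 167 − 2(P + 22).
Solving gives Q = 60.6 with consumers paying $53.2 and sellers receiving $31.2 (the $22 wedge).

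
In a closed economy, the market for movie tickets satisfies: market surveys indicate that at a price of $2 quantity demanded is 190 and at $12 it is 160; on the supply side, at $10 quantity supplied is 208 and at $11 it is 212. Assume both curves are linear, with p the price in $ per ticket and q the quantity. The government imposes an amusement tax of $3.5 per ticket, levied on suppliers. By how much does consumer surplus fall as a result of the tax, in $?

Demand slope: (160 − 190)/(12 − 2) = -3, so qd = 196 − 3p.
Supply slope: (212 − 208)/(11 − 10) = 4, so qs = 4p + 168.
Before the tax: set 196 − 3p = 4p + 168 → p* = $4, q* = 184.
With the tax collected from suppliers, supply shifts: qs = 4(p − 3.5) + 168.
New equilibrium: buyers pay $6, suppliers receive $2.5, q = 178. (Wedge: pb − ps = 3.5.)
ΔCS is the trapezoid between Q = 178 and Q = 184 of height $2: ½ · (184 + 178) · 2 = $362.

Consumer surplus falls by $362.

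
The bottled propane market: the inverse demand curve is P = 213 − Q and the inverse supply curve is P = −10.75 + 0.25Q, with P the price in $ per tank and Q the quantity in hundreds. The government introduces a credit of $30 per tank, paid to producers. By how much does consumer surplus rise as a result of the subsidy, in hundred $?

Consumer surplus rises by $4584 hundred.

Rewrite in direct form: Qd = 213 − P and Qs = 4P + 43.
Without the subsidy, 213 − P = 4P + 43 gives 5P = 170, so P* = $34 and Q* = 179.
With a per-unit subsidy paid to producers, each receives P + 30 per unit sold, so supply becomes Qs = 4(P + 30) + 43.
New equilibrium: consumers pay $10, producers receive $40, Q = 203. (Wedge: Pb − Ps = −30.)
ΔCS is the trapezoid between Q = 203 and Q = 179 of height $24: ½ · (179 + 203) · 24 = $4584.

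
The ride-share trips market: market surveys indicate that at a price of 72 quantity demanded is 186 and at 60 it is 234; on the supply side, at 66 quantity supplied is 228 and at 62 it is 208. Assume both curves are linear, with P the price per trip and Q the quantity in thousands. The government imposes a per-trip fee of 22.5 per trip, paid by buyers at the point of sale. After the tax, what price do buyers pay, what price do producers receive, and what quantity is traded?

Demand slope: (234 − 186)/(60 − 72) = -4, so Qd = 474 − 4P.
Supply slope: (208 − 228)/(62 − 66) = 5, so Qs = 5P − 102.
Without the tax, 474 − 4P = 5P − 102 gives 9P = 576, so P* = 64 and Q* = 218.
With the tax collected from buyers, demand (in seller-price terms) shifts: Qd = 474 − 4(P + 22.5).
Solving gives Q = 168 with buyers paying 76.5 and producers receiving 54 (the 22.5 wedge).
The less price-elastic side of the market bears the larger share of a per-unit tax.

Buyers pay 76.5; producers receive 54; quantity = 168.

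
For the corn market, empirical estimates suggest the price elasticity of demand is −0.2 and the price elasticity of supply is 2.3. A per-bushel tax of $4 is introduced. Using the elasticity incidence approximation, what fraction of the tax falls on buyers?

Buyers' share ≈ 0.92.

Incidence ratio: buyers' share ≈ εs / (εs + |εd|) = 2.3 / (2.3 + 0.2) = 0.92.
Supply is the more elastic side, so buyers bear the larger share.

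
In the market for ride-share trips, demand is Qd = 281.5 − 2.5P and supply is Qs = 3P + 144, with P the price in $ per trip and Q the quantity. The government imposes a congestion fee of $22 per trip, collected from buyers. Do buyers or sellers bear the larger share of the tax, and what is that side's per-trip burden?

Without the tax, 281.5 − 2.5P = 3P + 144 gives 5.5P = 137.5, so P* = $25 and Q* = 219.
With the tax collected from buyers, demand (in seller-price terms) shifts: Qd = 281.5 − 2.5(P + 22).
New equilibrium: buyers pay $37, sellers receive $15, Q = 189. (Wedge: Pb − Ps = 22.)
Per-trip burden: buyers $12, sellers $10.
Buyers take the larger share because demand is less price-elastic here (demand slope 2.5 vs supply slope 3).

Buyers bear the larger share: $12 per trip.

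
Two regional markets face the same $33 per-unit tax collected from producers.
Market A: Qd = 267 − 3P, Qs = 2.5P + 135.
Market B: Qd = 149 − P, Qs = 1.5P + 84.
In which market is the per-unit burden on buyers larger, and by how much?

Market A: pre-tax P* = $24, Q* = 195; post-tax Q = 150; per-unit burden on buyers = $15.
Market B: pre-tax P* = $26, Q* = 123; post-tax Q = 103.2; per-unit burden on buyers = $19.8.
Difference: $15 vs $19.8 → market B is larger by $4.8.

Market B, by $4.8.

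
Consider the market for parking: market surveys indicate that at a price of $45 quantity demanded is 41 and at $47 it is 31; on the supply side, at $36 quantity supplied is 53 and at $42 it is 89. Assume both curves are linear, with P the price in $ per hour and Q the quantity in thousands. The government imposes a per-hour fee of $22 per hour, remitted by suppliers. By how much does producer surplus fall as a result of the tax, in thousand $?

Demand slope: (31 − 41)/(47 − 45) = -5, so Qd = 266 − 5P.
Supply slope: (89 − 53)/(42 − 36) = 6, so Qs = 6P − 163.
Before the tax: set 266 − 5P = 6P − 163 → P* = $39, Q* = 71.
With the tax collected from suppliers, supply shifts: Qs = 6(P − 22) − 163.
Solving gives Q = 11 with buyers paying $51 and suppliers receiving $29 (the $22 wedge).
ΔPS is the trapezoid between Q = 11 and Q = 71 of height $10: ½ · (71 + 11) · 10 = $410.

Producer surplus falls by $410 thousand.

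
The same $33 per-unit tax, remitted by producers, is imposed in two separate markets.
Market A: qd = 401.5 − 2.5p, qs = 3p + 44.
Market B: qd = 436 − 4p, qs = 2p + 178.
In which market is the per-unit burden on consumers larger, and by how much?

Market A, by $7.

Market A: pre-tax p* = $65, q* = 239; post-tax q = 194; per-unit burden on consumers = $18.
Market B: pre-tax p* = $43, q* = 264; post-tax q = 220; per-unit burden on consumers = $11.
Difference: $18 vs $11 → market A is larger by $7.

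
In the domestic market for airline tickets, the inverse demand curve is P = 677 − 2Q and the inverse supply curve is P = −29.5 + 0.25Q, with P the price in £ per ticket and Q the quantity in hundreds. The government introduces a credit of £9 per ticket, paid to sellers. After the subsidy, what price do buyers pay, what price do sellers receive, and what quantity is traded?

Buyers pay £41; sellers receive £50; quantity = 318.

Inverting to Q(P) form: Qd = 338.5 − 0.5P; Qs = 4P + 118.
Without the subsidy, 338.5 − 0.5P = 4P + 118 gives 4.5P = 220.5, so P* = £49 and Q* = 314.
With a per-unit subsidy paid to sellers, each receives P + 9 per unit sold, so supply becomes Qs = 4(P + 9) + 118.
New equilibrium: buyers pay £41, sellers receive £50, Q = 318. (Wedge: Pb − Ps = −9.)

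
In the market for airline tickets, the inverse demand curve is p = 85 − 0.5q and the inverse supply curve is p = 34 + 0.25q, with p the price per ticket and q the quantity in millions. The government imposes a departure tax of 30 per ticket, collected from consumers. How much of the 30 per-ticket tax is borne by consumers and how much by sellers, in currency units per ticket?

Inverting to q(p) form: qd = 170 − 2p; qs = 4p − 136.
Before the tax: set 170 − 2p = 4p − 136 → p* = 51, q* = 68.
With the tax collected from consumers, demand (in seller-price terms) shifts: qd = 170 − 2(p + 30).
Solving gives q = 28 with consumers paying 71 and sellers receiving 41 (the 30 wedge).
Burden on consumers: 20; on sellers: 10. (They sum to 30.)

Consumers bear 20 per ticket; sellers bear 10 per ticket.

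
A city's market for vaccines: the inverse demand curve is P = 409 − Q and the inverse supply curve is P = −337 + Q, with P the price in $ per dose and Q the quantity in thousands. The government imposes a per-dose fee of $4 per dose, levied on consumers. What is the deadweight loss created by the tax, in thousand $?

Deadweight loss = $4 thousand.

Rewrite in direct form: Qd = 409 − P and Qs = P + 337.
Without the tax, 409 − P = P + 337 gives 2P = 72, so P* = $36 and Q* = 373.
With the tax collected from consumers, demand (in seller-price terms) shifts: Qd = 409 − (P + 4).
New equilibrium: consumers pay $38, suppliers receive $34, Q = 371. (Wedge: Pb − Ps = 4.)
Quantity falls by |ΔQ| = |373 − 371| = 2.
DWL = ½ · t · |ΔQ| = ½ · 4 · 2 = $4.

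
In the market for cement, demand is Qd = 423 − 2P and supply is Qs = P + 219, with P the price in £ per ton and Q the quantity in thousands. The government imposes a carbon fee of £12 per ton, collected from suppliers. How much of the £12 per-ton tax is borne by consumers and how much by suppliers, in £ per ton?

Without the tax, 423 − 2P = P + 219 gives 3P = 204, so P* = £68 and Q* = 287.
With the tax collected from suppliers, supply shifts: Qs = (P − 12) + 219.
New equilibrium: consumers pay £72, suppliers receive £60, Q = 279. (Wedge: Pb − Ps = 12.)
Burden on consumers: £4; on suppliers: £8. (They sum to £12.)
The less price-elastic side of the market bears the larger share of a per-unit tax.

Consumers bear £4 per ton; suppliers bear £8 per ton.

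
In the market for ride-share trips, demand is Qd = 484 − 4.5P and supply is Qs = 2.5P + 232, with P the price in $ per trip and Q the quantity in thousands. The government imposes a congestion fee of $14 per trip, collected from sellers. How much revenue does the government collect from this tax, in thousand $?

Without the tax, 484 − 4.5P = 2.5P + 232 gives 7P = 252, so P* = $36 and Q* = 322.
With the tax collected from sellers, supply shifts: Qs = 2.5(P − 14) + 232.
Solving gives Q = 299.5 with buyers paying $41 and sellers receiving $27 (the $14 wedge).
Revenue = t · Q = 14 · 299.5 = $4193.

Tax revenue = $4193 thousand.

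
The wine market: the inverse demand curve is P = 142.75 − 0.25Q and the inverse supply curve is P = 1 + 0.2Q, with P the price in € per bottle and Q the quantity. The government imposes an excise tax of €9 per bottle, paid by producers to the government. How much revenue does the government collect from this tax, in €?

Inverting to Q(P) form: Qd = 571 − 4P; Qs = 5P − 5.
Before the tax: set 571 − 4P = 5P − 5 → P* = €64, Q* = 315.
With the tax collected from producers, supply shifts: Qs = 5(P − 9) − 5.
New equilibrium: buyers pay €69, producers receive €60, Q = 295. (Wedge: Pb − Ps = 9.)
Revenue = t · Q = 9 · 295 = €2655.

Tax revenue = €2655.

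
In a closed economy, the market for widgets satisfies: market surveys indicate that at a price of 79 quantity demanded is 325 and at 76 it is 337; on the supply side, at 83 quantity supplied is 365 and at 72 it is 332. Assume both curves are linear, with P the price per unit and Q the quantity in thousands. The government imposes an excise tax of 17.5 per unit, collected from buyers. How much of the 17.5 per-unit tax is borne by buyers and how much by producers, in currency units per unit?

Buyers bear 7.5 per unit; producers bear 10 per unit.

Demand slope: (337 − 325)/(76 − 79) = -4, so Qd = 641 − 4P.
Supply slope: (332 − 365)/(72 − 83) = 3, so Qs = 3P + 116.
Before the tax: set 641 − 4P = 3P + 116 → P* = 75, Q* = 341.
With the tax collected from buyers, demand (in seller-price terms) shifts: Qd = 641 − 4(P + 17.5).
Solving gives Q = 311 with buyers paying 82.5 and producers receiving 65 (the 17.5 wedge).
Burden on buyers: 7.5; on producers: 10. (They sum to 17.5.)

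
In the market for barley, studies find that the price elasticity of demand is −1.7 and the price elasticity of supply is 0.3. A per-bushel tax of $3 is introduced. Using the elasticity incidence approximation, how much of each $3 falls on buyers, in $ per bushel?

Incidence ratio: buyers' share ≈ εs / (εs + |εd|) = 0.3 / (0.3 + 1.7) = 0.15.
So buyers bear ≈ 0.15 × $3 = $0.45; producers bear $2.55.

Buyers bear ≈ $0.45 per bushel.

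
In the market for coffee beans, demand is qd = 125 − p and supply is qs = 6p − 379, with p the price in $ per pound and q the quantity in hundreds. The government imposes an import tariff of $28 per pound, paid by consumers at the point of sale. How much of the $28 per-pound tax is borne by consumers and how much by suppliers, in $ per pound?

Consumers bear $24 per pound; suppliers bear $4 per pound.

Before the tax: set 125 − p = 6p − 379 → p* = $72, q* = 53.
With the tax collected from consumers, demand (in seller-price terms) shifts: qd = 125 − (p + 28).
Solving gives q = 29 with consumers paying $96 and suppliers receiving $68 (the $28 wedge).
Burden on consumers: $24; on suppliers: $4. (They sum to $28.)
The less price-elastic side of the market bears the larger share of a per-unit tax.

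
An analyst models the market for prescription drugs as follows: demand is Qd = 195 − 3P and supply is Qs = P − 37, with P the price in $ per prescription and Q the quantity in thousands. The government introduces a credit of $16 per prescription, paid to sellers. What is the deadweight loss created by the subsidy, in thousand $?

Deadweight loss = $96 thousand.

Without the subsidy, 195 − 3P = P − 37 gives 4P = 232, so P* = $58 and Q* = 21.
With a per-unit subsidy paid to sellers, each receives P + 16 per unit sold, so supply becomes Qs = (P + 16) − 37.
Solving gives Q = 33 with consumers paying $54 and sellers receiving $70 (the $16 wedge).
Quantity rises by |ΔQ| = |21 − 33| = 12.
DWL = ½ · t · |ΔQ| = ½ · 16 · 12 = $96.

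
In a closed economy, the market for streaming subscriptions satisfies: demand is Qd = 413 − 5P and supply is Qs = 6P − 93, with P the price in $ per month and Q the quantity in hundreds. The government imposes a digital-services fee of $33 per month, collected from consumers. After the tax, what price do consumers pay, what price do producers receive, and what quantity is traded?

Consumers pay $64; producers receive $31; quantity = 93.

Before the tax: set 413 − 5P = 6P − 93 → P* = $46, Q* = 183.
With the tax collected from consumers, demand (in seller-price terms) shifts: Qd = 413 − 5(P + 33).
Solving gives Q = 93 with consumers paying $64 and producers receiving $31 (the $33 wedge).
The less price-elastic side of the market bears the larger share of a per-unit tax.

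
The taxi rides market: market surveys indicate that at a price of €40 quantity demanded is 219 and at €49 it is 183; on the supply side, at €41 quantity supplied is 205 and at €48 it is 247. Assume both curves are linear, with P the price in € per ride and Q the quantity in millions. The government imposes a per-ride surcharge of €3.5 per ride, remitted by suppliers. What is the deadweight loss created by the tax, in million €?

Demand slope: (183 − 219)/(49 − 40) = -4, so Qd = 379 − 4P.
Supply slope: (247 − 205)/(48 − 41) = 6, so Qs = 6P − 41.
Without the tax, 379 − 4P = 6P − 41 gives 10P = 420, so P* = €42 and Q* = 211.
With the tax collected from suppliers, supply shifts: Qs = 6(P − 3.5) − 41.
Solving gives Q = 202.6 with consumers paying €44.1 and suppliers receiving €40.6 (the €3.5 wedge).
Quantity falls by |ΔQ| = |211 − 202.6| = 8.4.
DWL = ½ · t · |ΔQ| = ½ · 3.5 · 8.4 = €14.7.

Deadweight loss = €14.7 million.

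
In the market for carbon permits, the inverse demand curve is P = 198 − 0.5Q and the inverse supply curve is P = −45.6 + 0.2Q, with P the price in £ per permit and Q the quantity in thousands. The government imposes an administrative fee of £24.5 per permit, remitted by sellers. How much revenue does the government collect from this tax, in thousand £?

Rewrite in direct form: Qd = 396 − 2P and Qs = 5P + 228.
Before the tax: set 396 − 2P = 5P + 228 → P* = £24, Q* = 348.
With the tax collected from sellers, supply shifts: Qs = 5(P − 24.5) + 228.
New equilibrium: buyers pay £41.5, sellers receive £17, Q = 313. (Wedge: Pb − Ps = 24.5.)
Revenue = t · Q = 24.5 · 313 = £7668.5.

Tax revenue = £7668.5 thousand.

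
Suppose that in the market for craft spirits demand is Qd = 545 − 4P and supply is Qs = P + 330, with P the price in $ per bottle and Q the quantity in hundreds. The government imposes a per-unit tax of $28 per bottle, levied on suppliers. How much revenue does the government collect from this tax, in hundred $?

Tax revenue = $9816.8 hundred.

Without the tax, 545 − 4P = P + 330 gives 5P = 215, so P* = $43 and Q* = 373.
With the tax collected from suppliers, supply shifts: Qs = (P − 28) + 330.
New equilibrium: consumers pay $48.6, suppliers receive $20.6, Q = 350.6. (Wedge: Pb − Ps = 28.)
Revenue = t · Q = 28 · 350.6 = $9816.8.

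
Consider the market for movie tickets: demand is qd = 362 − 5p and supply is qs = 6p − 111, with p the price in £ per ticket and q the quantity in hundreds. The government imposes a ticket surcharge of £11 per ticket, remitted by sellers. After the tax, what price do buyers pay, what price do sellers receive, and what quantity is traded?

Buyers pay £49; sellers receive £38; quantity = 117.

Before the tax: set 362 − 5p = 6p − 111 → p* = £43, q* = 147.
With the tax collected from sellers, supply shifts: qs = 6(p − 11) − 111.
New equilibrium: buyers pay £49, sellers receive £38, q = 117. (Wedge: pb − ps = 11.)
The less price-elastic side of the market bears the larger share of a per-unit tax.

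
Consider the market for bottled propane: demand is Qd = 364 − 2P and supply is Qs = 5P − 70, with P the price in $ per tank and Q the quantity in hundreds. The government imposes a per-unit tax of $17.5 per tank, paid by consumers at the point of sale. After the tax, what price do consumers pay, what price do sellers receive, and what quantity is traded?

Consumers pay $74.5; sellers receive $57; quantity = 215.

Without the tax, 364 − 2P = 5P − 70 gives 7P = 434, so P* = $62 and Q* = 240.
With the tax collected from consumers, demand (in seller-price terms) shifts: Qd = 364 − 2(P + 17.5).
Solving gives Q = 215 with consumers paying $74.5 and sellers receiving $57 (the $17.5 wedge).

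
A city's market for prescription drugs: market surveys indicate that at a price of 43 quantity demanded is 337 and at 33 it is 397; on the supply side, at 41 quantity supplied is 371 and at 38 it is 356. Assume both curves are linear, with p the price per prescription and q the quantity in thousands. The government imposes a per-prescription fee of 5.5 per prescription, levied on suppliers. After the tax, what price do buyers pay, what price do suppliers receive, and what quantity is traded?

Buyers pay 41.5; suppliers receive 36; quantity = 346.

Demand slope: (397 − 337)/(33 − 43) = -6, so qd = 595 − 6p.
Supply slope: (356 − 371)/(38 − 41) = 5, so qs = 5p + 166.
Without the tax, 595 − 6p = 5p + 166 gives 11p = 429, so p* = 39 and q* = 361.
With the tax collected from suppliers, supply shifts: qs = 5(p − 5.5) + 166.
Solving gives q = 346 with buyers paying 41.5 and suppliers receiving 36 (the 5.5 wedge).
The less price-elastic side of the market bears the larger share of a per-unit tax.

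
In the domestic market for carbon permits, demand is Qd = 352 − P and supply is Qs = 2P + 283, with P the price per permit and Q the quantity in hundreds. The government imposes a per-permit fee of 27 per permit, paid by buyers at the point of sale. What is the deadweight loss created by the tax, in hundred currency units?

Deadweight loss = 243 hundred.

Without the tax, 352 − P = 2P + 283 gives 3P = 69, so P* = 23 and Q* = 329.
With the tax collected from buyers, demand (in seller-price terms) shifts: Qd = 352 − (P + 27).
Solving gives Q = 311 with buyers paying 41 and producers receiving 14 (the 27 wedge).
Quantity falls by |ΔQ| = |329 − 311| = 18.
DWL = ½ · t · |ΔQ| = ½ · 27 · 18 = 243.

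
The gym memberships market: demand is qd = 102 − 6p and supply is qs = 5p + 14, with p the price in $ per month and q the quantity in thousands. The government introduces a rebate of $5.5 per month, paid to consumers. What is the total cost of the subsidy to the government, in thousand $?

Without the subsidy, 102 − 6p = 5p + 14 gives 11p = 88, so p* = $8 and q* = 54.
With a per-unit subsidy paid to consumers, each effectively pays p − 5.5, so demand becomes qd = 102 − 6(p − 5.5).
Solving gives q = 69 with consumers paying $5.5 and sellers receiving $11 (the $5.5 wedge).
Outlay = t · Q = 5.5 · 69 = $379.5.

Government outlay = $379.5 thousand.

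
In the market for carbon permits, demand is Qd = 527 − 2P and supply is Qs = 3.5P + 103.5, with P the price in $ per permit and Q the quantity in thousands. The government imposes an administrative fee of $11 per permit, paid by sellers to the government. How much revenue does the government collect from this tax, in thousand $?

Before the tax: set 527 − 2P = 3.5P + 103.5 → P* = $77, Q* = 373.
With the tax collected from sellers, supply shifts: Qs = 3.5(P − 11) + 103.5.
New equilibrium: buyers pay $84, sellers receive $73, Q = 359. (Wedge: Pb − Ps = 11.)
Revenue = t · Q = 11 · 359 = $3949.

Tax revenue = $3949 thousand.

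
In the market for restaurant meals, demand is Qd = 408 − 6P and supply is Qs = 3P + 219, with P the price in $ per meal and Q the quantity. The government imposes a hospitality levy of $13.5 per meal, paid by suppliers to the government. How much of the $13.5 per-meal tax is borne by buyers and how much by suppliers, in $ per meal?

Buyers bear $4.5 per meal; suppliers bear $9 per meal.

Before the tax: set 408 − 6P = 3P + 219 → P* = $21, Q* = 282.
With the tax collected from suppliers, supply shifts: Qs = 3(P − 13.5) + 219.
New equilibrium: buyers pay $25.5, suppliers receive $12, Q = 255. (Wedge: Pb − Ps = 13.5.)
Burden on buyers: $4.5; on suppliers: $9. (They sum to $13.5.)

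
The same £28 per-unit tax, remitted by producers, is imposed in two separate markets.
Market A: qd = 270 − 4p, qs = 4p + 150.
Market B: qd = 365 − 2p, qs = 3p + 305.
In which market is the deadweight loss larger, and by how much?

Market A, by £313.6.

Market A: pre-tax p* = £15, q* = 210; post-tax q = 154; deadweight loss = £784.
Market B: pre-tax p* = £12, q* = 341; post-tax q = 307.4; deadweight loss = £470.4.
Difference: £784 vs £470.4 → market A is larger by £313.6.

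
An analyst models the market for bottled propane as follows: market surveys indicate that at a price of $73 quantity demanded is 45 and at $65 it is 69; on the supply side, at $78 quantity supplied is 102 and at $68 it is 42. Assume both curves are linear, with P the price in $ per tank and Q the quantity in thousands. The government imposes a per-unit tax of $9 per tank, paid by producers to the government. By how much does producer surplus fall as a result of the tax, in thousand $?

Demand slope: (69 − 45)/(65 − 73) = -3, so Qd = 264 − 3P.
Supply slope: (42 − 102)/(68 − 78) = 6, so Qs = 6P − 366.
Without the tax, 264 − 3P = 6P − 366 gives 9P = 630, so P* = $70 and Q* = 54.
With the tax collected from producers, supply shifts: Qs = 6(P − 9) − 366.
Solving gives Q = 36 with buyers paying $76 and producers receiving $67 (the $9 wedge).
ΔPS is the trapezoid between Q = 36 and Q = 54 of height $3: ½ · (54 + 36) · 3 = $135.

Producer surplus falls by $135 thousand.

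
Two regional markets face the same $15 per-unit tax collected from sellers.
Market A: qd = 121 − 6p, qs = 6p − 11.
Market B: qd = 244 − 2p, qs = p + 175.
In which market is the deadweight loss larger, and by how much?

Market A: pre-tax p* = $11, q* = 55; post-tax q = 10; deadweight loss = $337.5.
Market B: pre-tax p* = $23, q* = 198; post-tax q = 188; deadweight loss = $75.
Difference: $337.5 vs $75 → market A is larger by $262.5.

Market A, by $262.5.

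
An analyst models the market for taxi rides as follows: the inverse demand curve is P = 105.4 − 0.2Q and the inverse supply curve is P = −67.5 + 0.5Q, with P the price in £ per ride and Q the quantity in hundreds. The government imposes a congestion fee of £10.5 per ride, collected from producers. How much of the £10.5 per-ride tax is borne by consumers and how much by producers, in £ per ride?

Consumers bear £3 per ride; producers bear £7.5 per ride.

Inverting to Q(P) form: Qd = 527 − 5P; Qs = 2P + 135.
Before the tax: set 527 − 5P = 2P + 135 → P* = £56, Q* = 247.
With the tax collected from producers, supply shifts: Qs = 2(P − 10.5) + 135.
New equilibrium: consumers pay £59, producers receive £48.5, Q = 232. (Wedge: Pb − Ps = 10.5.)
Burden on consumers: £3; on producers: £7.5. (They sum to £10.5.)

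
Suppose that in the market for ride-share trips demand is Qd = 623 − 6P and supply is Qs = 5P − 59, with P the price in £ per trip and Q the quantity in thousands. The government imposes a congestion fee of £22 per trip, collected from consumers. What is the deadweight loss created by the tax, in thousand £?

Deadweight loss = £660 thousand.

Without the tax, 623 − 6P = 5P − 59 gives 11P = 682, so P* = £62 and Q* = 251.
With the tax collected from consumers, demand (in seller-price terms) shifts: Qd = 623 − 6(P + 22).
Solving gives Q = 191 with consumers paying £72 and suppliers receiving £50 (the £22 wedge).
Quantity falls by |ΔQ| = |251 − 191| = 60.
DWL = ½ · t · |ΔQ| = ½ · 22 · 60 = £660.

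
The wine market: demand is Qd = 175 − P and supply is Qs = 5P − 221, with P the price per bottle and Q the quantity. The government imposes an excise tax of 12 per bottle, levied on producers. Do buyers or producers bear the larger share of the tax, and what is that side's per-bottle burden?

Buyers bear the larger share: 10 per bottle.

Without the tax, 175 − P = 5P − 221 gives 6P = 396, so P* = 66 and Q* = 109.
With the tax collected from producers, supply shifts: Qs = 5(P − 12) − 221.
Solving gives Q = 99 with buyers paying 76 and producers receiving 64 (the 12 wedge).
Per-bottle burden: buyers 10, producers 2.
Buyers take the larger share because demand is less price-elastic here (demand slope 1 vs supply slope 5).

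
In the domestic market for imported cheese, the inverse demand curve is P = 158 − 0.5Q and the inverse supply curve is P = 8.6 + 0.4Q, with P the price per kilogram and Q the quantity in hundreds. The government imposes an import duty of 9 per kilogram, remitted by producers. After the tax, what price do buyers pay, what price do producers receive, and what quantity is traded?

Buyers pay 80; producers receive 71; quantity = 156.

Inverting to Q(P) form: Qd = 316 − 2P; Qs = 2.5P − 21.5.
Before the tax: set 316 − 2P = 2.5P − 21.5 → P* = 75, Q* = 166.
With the tax collected from producers, supply shifts: Qs = 2.5(P − 9) − 21.5.
New equilibrium: buyers pay 80, producers receive 71, Q = 156. (Wedge: Pb − Ps = 9.)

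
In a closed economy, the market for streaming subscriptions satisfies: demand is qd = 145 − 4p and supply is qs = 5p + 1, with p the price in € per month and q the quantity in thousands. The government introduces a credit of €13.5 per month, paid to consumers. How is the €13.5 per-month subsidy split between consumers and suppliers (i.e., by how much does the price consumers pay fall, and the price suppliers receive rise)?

Before the subsidy: set 145 − 4p = 5p + 1 → p* = €16, q* = 81.
With a per-unit subsidy paid to consumers, each effectively pays p − 13.5, so demand becomes qd = 145 − 4(p − 13.5).
New equilibrium: consumers pay €8.5, suppliers receive €22, q = 111. (Wedge: pb − ps = −13.5.)
Gain to consumers: €7.5; to suppliers: €6. (They sum to €13.5.)

Consumers gain €7.5 per month; suppliers gain €6 per month.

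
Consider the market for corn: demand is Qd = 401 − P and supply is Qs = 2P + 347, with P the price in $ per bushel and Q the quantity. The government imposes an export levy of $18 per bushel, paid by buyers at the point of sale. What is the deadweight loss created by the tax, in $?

Before the tax: set 401 − P = 2P + 347 → P* = $18, Q* = 383.
With the tax collected from buyers, demand (in seller-price terms) shifts: Qd = 401 − (P + 18).
New equilibrium: buyers pay $30, producers receive $12, Q = 371. (Wedge: Pb − Ps = 18.)
Quantity falls by |ΔQ| = |383 − 371| = 12.
DWL = ½ · t · |ΔQ| = ½ · 18 · 12 = $108.

Deadweight loss = $108.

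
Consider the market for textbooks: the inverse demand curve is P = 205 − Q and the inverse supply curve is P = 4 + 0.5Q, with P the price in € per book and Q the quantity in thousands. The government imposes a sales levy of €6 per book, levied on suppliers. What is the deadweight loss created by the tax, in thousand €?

Rewrite in direct form: Qd = 205 − P and Qs = 2P − 8.
Without the tax, 205 − P = 2P − 8 gives 3P = 213, so P* = €71 and Q* = 134.
With the tax collected from suppliers, supply shifts: Qs = 2(P − 6) − 8.
New equilibrium: consumers pay €75, suppliers receive €69, Q = 130. (Wedge: Pb − Ps = 6.)
Quantity falls by |ΔQ| = |134 − 130| = 4.
DWL = ½ · t · |ΔQ| = ½ · 6 · 4 = €12.

Deadweight loss = €12 thousand.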